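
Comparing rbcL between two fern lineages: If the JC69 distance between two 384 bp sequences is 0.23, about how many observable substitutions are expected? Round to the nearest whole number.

Invert JC69: p = (3/4)(1 − e^(−4d/3)) = 0.75 × (1 − e^(-0.306667)) = 0.75 × (1 − 0.735896) = 0.198078.
Expected differing sites = pL ≈ 0.198078 × 384 = 76.061952 ≈ 76.

76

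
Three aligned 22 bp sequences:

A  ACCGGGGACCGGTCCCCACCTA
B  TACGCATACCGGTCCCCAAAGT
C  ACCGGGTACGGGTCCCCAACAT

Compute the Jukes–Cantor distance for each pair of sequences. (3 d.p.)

A–B: 9/22 sites differ → p ≈ 0.409091, d = −0.75 ln(1 − 0.545455) = 0.591344 ≈ 0.591.
A–C: 5/22 sites differ → p ≈ 0.227273, d = −0.75 ln(1 − 0.303031) = 0.270761 ≈ 0.271.
B–C: 7/22 sites differ → p ≈ 0.318182, d = −0.75 ln(1 − 0.424243) = 0.414052 ≈ 0.414.

d(A,B) = 0.591, d(A,C) = 0.271, d(B,C) = 0.414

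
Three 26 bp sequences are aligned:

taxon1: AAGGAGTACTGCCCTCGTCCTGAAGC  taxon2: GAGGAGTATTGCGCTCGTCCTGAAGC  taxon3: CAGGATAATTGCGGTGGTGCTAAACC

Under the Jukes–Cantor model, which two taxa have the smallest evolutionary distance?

taxon1–taxon2: 3/26 differ, p = 0.115, d = 0.125.
taxon1–taxon3: 10/26 differ, p = 0.385, d = 0.539.
taxon2–taxon3: 8/26 differ, p = 0.308, d = 0.396.
The smallest distance is between taxon1 and taxon2.

taxon1 and taxon2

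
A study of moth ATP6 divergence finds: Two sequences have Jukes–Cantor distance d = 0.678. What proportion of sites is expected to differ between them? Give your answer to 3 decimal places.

p = (3/4)(1 − e^(−4d/3)) = 0.75 × (1 − e^(-0.904)) = 0.75 × (1 − 0.404947) = 0.446290.

0.446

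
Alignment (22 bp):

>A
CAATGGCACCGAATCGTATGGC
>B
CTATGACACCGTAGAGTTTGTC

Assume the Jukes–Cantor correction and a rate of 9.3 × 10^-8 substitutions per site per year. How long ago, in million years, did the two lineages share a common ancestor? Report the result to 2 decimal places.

The sequences differ at 7 of 22 sites (2, 6, 12, 14, 15, 18, 21), so p = 7/22 ≈ 0.318182.
d = −(3/4) ln(1 − 4p/3) = −0.75 ln(1 − 0.424243) = −0.75 ln(0.575757)
  = −0.75 × (-0.552070) = 0.414053 substitutions/site.
Under a molecular clock d = 2μt, so t = d/(2μ) = 0.414053 / (2 × 9.3 × 10^-8) = 2.23 million years.

2.23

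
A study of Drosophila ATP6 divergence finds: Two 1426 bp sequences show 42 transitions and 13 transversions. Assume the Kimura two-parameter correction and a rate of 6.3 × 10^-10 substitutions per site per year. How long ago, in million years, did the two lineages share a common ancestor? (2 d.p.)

P = 42/1426 ≈ 0.029453 and Q = 13/1426 ≈ 0.009116.
Under the Kimura two-parameter model, d = −½ ln(1 − 2P − Q) − ¼ ln(1 − 2Q).
1 − 2P − Q = 0.931978, giving −½ ln(0.931978) = 0.035223.
1 − 2Q = 0.981768, giving −¼ ln(0.981768) = 0.004600.
d = 0.035223 + 0.004600 = 0.039823.
Under a molecular clock d = 2μt, so t = d/(2μ) = 0.039823 / (2 × 6.3 × 10^-10) = 31.61 million years.

31.61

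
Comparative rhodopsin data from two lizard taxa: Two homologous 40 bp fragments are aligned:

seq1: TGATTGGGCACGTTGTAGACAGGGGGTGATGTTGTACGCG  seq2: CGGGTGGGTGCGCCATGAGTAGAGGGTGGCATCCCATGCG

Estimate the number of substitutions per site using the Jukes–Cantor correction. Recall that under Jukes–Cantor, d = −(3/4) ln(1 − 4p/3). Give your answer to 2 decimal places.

The sequences differ at 20 of 40 sites, so p = 20/40 = 0.5.
d = −(3/4) ln(1 − 4p/3) = −0.75 ln(1 − 0.666667) = −0.75 ln(0.333333)
  = −0.75 × (-1.098613) = 0.823960 substitutions/site.

0.82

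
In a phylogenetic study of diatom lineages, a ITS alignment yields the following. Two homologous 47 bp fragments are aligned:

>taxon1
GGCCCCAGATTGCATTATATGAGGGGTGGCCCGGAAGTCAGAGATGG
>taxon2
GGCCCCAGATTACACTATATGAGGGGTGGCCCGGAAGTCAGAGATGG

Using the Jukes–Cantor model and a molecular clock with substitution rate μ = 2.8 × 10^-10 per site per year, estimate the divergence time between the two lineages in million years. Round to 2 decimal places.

78.23

The sequences differ at 2 of 47 sites (12, 15), so p = 2/47 ≈ 0.042553.
d = −(3/4) ln(1 − 4p/3) = −0.75 ln(1 − 0.056737) = −0.75 ln(0.943263)
  = −0.75 × (-0.058410) = 0.043808 substitutions/site.
Under a molecular clock d = 2μt, so t = d/(2μ) = 0.043808 / (2 × 2.8 × 10^-10) = 78.23 million years.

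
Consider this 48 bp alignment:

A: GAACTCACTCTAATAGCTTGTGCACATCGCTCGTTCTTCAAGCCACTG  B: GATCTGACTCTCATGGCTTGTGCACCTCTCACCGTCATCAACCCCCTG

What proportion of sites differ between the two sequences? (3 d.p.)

The sequences differ at 12 of 48 positions.
p = 12/48 = 0.250.

0.250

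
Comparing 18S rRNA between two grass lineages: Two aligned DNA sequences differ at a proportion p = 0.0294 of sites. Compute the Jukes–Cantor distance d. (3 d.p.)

d = −(3/4) ln(1 − 4p/3) = −0.75 ln(1 − 0.0392) = −0.75 ln(0.9608)
  = −0.75 × (-0.039989) = 0.029992 substitutions/site.

0.030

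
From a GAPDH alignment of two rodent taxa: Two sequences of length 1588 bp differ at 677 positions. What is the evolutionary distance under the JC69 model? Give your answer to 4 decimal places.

0.6302

p = 677/1588 ≈ 0.426322.
d = −(3/4) ln(1 − 4p/3) = −0.75 ln(1 − 0.568429) = −0.75 ln(0.431571)
  = −0.75 × (-0.840323) = 0.630242 substitutions/site.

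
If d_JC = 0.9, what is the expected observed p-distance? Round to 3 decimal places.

p = (3/4)(1 − e^(−4d/3)) = 0.75 × (1 − e^(-1.2)) = 0.75 × (1 − 0.301194) = 0.524105.

0.524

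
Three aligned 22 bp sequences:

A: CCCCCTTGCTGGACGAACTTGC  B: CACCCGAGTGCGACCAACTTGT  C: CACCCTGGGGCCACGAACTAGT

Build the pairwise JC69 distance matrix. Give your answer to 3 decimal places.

A–B: 8/22 sites differ → p ≈ 0.363636, d = −0.75 ln(1 − 0.484848) = 0.497470 ≈ 0.497.
A–C: 8/22 sites differ → p ≈ 0.363636, d = −0.75 ln(1 − 0.484848) = 0.497470 ≈ 0.497.
B–C: 6/22 sites differ → p ≈ 0.272727, d = −0.75 ln(1 − 0.363636) = 0.338988 ≈ 0.339.

d(A,B) = 0.497, d(A,C) = 0.497, d(B,C) = 0.339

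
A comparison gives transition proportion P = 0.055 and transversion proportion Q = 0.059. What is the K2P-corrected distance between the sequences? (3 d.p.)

0.124

Under the Kimura two-parameter model, d = −½ ln(1 − 2P − Q) − ¼ ln(1 − 2Q).
1 − 2P − Q = 0.831, giving −½ ln(0.831) = 0.092563.
1 − 2Q = 0.882, giving −¼ ln(0.882) = 0.031391.
d = 0.092563 + 0.031391 = 0.123954.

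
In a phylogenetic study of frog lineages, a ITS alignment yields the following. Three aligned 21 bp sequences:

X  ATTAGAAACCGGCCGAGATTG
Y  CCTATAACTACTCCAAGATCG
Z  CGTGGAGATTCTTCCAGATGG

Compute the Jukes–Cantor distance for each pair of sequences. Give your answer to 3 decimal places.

d(X,Y) = 0.756, d(X,Z) = 0.899, d(Y,Z) = 0.635

X–Y: 10/21 sites differ → p ≈ 0.47619, d = −0.75 ln(1 − 0.63492) = 0.755729 ≈ 0.756.
X–Z: 11/21 sites differ → p ≈ 0.52381, d = −0.75 ln(1 − 0.698413) = 0.899023 ≈ 0.899.
Y–Z: 9/21 sites differ → p ≈ 0.428571, d = −0.75 ln(1 − 0.571428) = 0.635472 ≈ 0.635.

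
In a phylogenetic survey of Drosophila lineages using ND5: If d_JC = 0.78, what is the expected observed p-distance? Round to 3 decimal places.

0.485

p = (3/4)(1 − e^(−4d/3)) = 0.75 × (1 − e^(-1.04)) = 0.75 × (1 − 0.353455) = 0.484909.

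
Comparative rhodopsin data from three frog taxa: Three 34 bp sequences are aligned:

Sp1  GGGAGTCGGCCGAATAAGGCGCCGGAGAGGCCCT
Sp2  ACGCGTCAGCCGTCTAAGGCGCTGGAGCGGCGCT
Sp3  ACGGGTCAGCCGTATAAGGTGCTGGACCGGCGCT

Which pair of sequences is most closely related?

Sp1–Sp2: 9/34 differ, p = 0.265, d = 0.326.
Sp1–Sp3: 10/34 differ, p = 0.294, d = 0.373.
Sp2–Sp3: 4/34 differ, p = 0.118, d = 0.128.
The smallest distance is between Sp2 and Sp3.

Sp2 and Sp3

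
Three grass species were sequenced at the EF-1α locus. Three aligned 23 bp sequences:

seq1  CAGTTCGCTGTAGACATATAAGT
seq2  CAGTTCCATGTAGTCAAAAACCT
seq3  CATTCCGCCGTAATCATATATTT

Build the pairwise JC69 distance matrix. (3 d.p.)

d(seq1,seq2) = 0.390, d(seq1,seq3) = 0.390, d(seq2,seq3) = 0.650

seq1–seq2: 7/23 sites differ → p ≈ 0.304348, d = −0.75 ln(1 − 0.405797) = 0.390401 ≈ 0.390.
seq1–seq3: 7/23 sites differ → p ≈ 0.304348, d = −0.75 ln(1 − 0.405797) = 0.390401 ≈ 0.390.
seq2–seq3: 10/23 sites differ → p ≈ 0.434783, d = −0.75 ln(1 − 0.579711) = 0.650110 ≈ 0.650.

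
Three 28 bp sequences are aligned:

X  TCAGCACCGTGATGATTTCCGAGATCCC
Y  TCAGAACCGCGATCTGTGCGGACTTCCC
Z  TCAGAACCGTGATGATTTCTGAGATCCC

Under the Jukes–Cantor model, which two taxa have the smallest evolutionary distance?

X–Y: 9/28 differ, p = 0.321, d = 0.420.
X–Z: 2/28 differ, p = 0.071, d = 0.075.
Y–Z: 8/28 differ, p = 0.286, d = 0.360.
The smallest distance is between X and Z.

X and Z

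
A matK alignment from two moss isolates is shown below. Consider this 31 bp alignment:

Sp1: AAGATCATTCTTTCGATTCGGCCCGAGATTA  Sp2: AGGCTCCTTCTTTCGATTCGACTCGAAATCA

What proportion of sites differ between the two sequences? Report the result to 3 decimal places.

The sequences differ at 7 of 31 positions (sites 2, 4, 7, 21, 23, 27, 30).
p = 7/31 = 0.225806… ≈ 0.226 (to 3 d.p.).

0.226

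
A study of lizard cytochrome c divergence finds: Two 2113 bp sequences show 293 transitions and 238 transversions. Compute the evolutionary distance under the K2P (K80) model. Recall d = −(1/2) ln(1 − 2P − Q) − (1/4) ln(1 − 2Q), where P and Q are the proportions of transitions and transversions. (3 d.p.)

0.311

P = 293/2113 ≈ 0.138665 and Q = 238/2113 ≈ 0.112636.
Under the Kimura two-parameter model, d = −½ ln(1 − 2P − Q) − ¼ ln(1 − 2Q).
1 − 2P − Q = 0.610034, giving −½ ln(0.610034) = 0.247120.
1 − 2Q = 0.774728, giving −¼ ln(0.774728) = 0.063811.
d = 0.247120 + 0.063811 = 0.310931.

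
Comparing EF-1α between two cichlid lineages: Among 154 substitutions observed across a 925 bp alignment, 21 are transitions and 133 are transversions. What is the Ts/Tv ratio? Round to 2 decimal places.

0.16

R = 21/133 = 0.157894… ≈ 0.16 (to 2 d.p.).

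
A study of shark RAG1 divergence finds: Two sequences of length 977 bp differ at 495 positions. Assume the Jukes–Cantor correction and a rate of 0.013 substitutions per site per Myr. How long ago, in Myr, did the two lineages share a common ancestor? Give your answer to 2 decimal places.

p = 495/977 ≈ 0.506653.
d = −(3/4) ln(1 − 4p/3) = −0.75 ln(1 − 0.675537) = −0.75 ln(0.324463)
  = −0.75 × (-1.125584) = 0.844188 substitutions/site.
Under a molecular clock d = 2μt, so t = d/(2μ) = 0.844188 / (2 × 0.013) = 32.47 Myr.

32.47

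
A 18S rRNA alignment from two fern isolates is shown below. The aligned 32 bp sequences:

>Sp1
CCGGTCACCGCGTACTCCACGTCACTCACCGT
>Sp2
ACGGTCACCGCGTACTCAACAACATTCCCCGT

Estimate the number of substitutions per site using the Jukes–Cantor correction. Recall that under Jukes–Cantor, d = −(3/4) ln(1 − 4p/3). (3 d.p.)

0.216

The sequences differ at 6 of 32 sites (1, 18, 21, 22, 25, 28), so p = 6/32 = 0.1875.
d = −(3/4) ln(1 − 4p/3) = −0.75 ln(1 − 0.25) = −0.75 ln(0.75)
  = −0.75 × (-0.287682) = 0.215762 substitutions/site.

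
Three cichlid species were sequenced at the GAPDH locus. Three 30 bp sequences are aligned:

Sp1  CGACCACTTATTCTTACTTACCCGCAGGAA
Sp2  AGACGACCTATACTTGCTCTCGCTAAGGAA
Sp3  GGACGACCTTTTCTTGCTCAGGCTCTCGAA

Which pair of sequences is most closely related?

Sp2 and Sp3

Sp1–Sp2: 10/30 differ, p = 0.333, d = 0.441.
Sp1–Sp3: 11/30 differ, p = 0.367, d = 0.503.
Sp2–Sp3: 8/30 differ, p = 0.267, d = 0.330.
The smallest distance is between Sp2 and Sp3.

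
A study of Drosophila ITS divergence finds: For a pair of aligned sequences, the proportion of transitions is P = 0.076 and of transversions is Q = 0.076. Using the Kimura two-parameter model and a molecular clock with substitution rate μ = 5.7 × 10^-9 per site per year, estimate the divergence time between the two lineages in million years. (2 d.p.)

14.97

Under the Kimura two-parameter model, d = −½ ln(1 − 2P − Q) − ¼ ln(1 − 2Q).
1 − 2P − Q = 0.772, giving −½ ln(0.772) = 0.129385.
1 − 2Q = 0.848, giving −¼ ln(0.848) = 0.041219.
d = 0.129385 + 0.041219 = 0.170604.
Under a molecular clock d = 2μt, so t = d/(2μ) = 0.170604 / (2 × 5.7 × 10^-9) = 14.97 million years.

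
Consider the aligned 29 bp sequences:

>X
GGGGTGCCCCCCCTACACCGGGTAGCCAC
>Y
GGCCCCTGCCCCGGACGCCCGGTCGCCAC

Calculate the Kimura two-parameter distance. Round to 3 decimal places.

Of 29 sites, 3 differences are transitions and 8 are transversions, so P = 3/29 ≈ 0.103448 and Q = 8/29 ≈ 0.275862.
Under the Kimura two-parameter model, d = −½ ln(1 − 2P − Q) − ¼ ln(1 − 2Q).
1 − 2P − Q = 0.517242, giving −½ ln(0.517242) = 0.329622.
1 − 2Q = 0.448276, giving −¼ ln(0.448276) = 0.200587.
d = 0.329622 + 0.200587 = 0.530209.

0.530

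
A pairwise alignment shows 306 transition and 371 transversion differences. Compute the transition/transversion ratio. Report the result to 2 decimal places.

0.82

R = 306/371 = 0.824797… ≈ 0.82 (to 2 d.p.).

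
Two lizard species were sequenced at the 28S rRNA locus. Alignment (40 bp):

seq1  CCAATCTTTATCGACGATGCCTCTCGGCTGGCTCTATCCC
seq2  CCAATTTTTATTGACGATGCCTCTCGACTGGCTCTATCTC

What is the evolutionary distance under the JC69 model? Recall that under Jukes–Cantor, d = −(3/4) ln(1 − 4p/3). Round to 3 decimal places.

0.107

The sequences differ at 4 of 40 sites (6, 12, 27, 39), so p = 4/40 = 0.1.
d = −(3/4) ln(1 − 4p/3) = −0.75 ln(1 − 0.133333) = −0.75 ln(0.866667)
  = −0.75 × (-0.143100) = 0.107325 substitutions/site.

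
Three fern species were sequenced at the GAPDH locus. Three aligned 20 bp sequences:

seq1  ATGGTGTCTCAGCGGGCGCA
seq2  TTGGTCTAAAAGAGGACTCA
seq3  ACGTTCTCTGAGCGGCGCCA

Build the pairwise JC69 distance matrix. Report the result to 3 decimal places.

d(seq1,seq2) = 0.572, d(seq1,seq3) = 0.471, d(seq2,seq3) = 0.824

seq1–seq2: 8/20 sites differ → p = 0.4, d = −0.75 ln(1 − 0.533333) = 0.571605 ≈ 0.572.
seq1–seq3: 7/20 sites differ → p = 0.35, d = −0.75 ln(1 − 0.466667) = 0.471457 ≈ 0.471.
seq2–seq3: 10/20 sites differ → p = 0.5, d = −0.75 ln(1 − 0.666667) = 0.823960 ≈ 0.824.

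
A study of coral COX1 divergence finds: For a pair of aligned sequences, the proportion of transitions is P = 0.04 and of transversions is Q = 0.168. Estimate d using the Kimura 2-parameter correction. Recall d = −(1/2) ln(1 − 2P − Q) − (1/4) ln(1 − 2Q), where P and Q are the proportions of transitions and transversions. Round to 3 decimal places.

Under the Kimura two-parameter model, d = −½ ln(1 − 2P − Q) − ¼ ln(1 − 2Q).
1 − 2P − Q = 0.752, giving −½ ln(0.752) = 0.142509.
1 − 2Q = 0.664, giving −¼ ln(0.664) = 0.102368.
d = 0.142509 + 0.102368 = 0.244877.

0.245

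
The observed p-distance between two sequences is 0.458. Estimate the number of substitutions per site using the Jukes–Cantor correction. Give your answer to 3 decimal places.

0.707

d = −(3/4) ln(1 − 4p/3) = −0.75 ln(1 − 0.610667) = −0.75 ln(0.389333)
  = −0.75 × (-0.943320) = 0.707490 substitutions/site.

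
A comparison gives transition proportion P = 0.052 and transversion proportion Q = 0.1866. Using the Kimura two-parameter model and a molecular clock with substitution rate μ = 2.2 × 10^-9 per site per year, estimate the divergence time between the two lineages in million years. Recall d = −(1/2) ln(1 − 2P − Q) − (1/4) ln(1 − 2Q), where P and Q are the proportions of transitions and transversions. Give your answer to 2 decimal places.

65.56

Under the Kimura two-parameter model, d = −½ ln(1 − 2P − Q) − ¼ ln(1 − 2Q).
1 − 2P − Q = 0.7094, giving −½ ln(0.7094) = 0.171668.
1 − 2Q = 0.6268, giving −¼ ln(0.6268) = 0.116782.
d = 0.171668 + 0.116782 = 0.288450.
Under a molecular clock d = 2μt, so t = d/(2μ) = 0.288450 / (2 × 2.2 × 10^-9) = 65.56 million years.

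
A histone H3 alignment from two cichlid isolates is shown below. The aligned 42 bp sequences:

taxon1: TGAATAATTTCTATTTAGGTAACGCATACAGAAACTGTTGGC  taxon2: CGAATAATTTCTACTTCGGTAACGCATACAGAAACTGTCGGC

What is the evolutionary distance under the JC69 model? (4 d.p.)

The sequences differ at 4 of 42 sites (1, 14, 17, 39), so p = 4/42 ≈ 0.095238.
d = −(3/4) ln(1 − 4p/3) = −0.75 ln(1 − 0.126984) = −0.75 ln(0.873016)
  = −0.75 × (-0.135801) = 0.101851 substitutions/site.

0.1019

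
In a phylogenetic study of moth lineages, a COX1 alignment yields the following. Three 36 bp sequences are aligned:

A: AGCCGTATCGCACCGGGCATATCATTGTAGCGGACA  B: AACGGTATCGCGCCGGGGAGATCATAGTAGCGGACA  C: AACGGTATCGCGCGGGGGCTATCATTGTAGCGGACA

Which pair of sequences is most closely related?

B and C

A–B: 6/36 differ, p = 0.167, d = 0.188.
A–C: 6/36 differ, p = 0.167, d = 0.188.
B–C: 4/36 differ, p = 0.111, d = 0.120.
The smallest distance is between B and C.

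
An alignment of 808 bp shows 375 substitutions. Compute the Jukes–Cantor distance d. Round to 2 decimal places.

p = 375/808 ≈ 0.464109.
d = −(3/4) ln(1 − 4p/3) = −0.75 ln(1 − 0.618812) = −0.75 ln(0.381188)
  = −0.75 × (-0.964463) = 0.723347 substitutions/site.

0.72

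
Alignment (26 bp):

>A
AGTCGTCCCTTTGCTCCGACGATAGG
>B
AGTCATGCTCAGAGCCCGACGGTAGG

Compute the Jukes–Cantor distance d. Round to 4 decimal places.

0.5393

The sequences differ at 10 of 26 sites (5, 7, 9, 10, 11, 12, 13, 14, 15, 22), so p = 10/26 ≈ 0.384615.
d = −(3/4) ln(1 − 4p/3) = −0.75 ln(1 − 0.51282) = −0.75 ln(0.48718)
  = −0.75 × (-0.719122) = 0.539342 substitutions/site.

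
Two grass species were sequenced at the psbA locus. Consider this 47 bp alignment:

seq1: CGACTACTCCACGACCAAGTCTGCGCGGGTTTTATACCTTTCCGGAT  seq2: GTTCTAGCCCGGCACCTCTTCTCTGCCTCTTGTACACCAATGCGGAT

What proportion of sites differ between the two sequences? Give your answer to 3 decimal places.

The sequences differ at 21 of 47 positions.
p = 21/47 = 0.446808… ≈ 0.447 (to 3 d.p.).

0.447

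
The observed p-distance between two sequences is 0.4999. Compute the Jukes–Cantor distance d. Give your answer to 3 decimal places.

d = −(3/4) ln(1 − 4p/3) = −0.75 ln(1 − 0.666533) = −0.75 ln(0.333467)
  = −0.75 × (-1.098211) = 0.823658 substitutions/site.

0.824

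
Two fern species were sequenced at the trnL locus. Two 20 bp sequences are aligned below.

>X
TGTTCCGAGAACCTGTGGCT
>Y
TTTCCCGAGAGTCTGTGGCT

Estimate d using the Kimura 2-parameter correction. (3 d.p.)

Of 20 sites, 3 differences are transitions and 1 are transversions, so P = 3/20 = 0.15 and Q = 1/20 = 0.05.
Under the Kimura two-parameter model, d = −½ ln(1 − 2P − Q) − ¼ ln(1 − 2Q).
1 − 2P − Q = 0.65, giving −½ ln(0.65) = 0.215391.
1 − 2Q = 0.9, giving −¼ ln(0.9) = 0.026340.
d = 0.215391 + 0.026340 = 0.241731.

0.242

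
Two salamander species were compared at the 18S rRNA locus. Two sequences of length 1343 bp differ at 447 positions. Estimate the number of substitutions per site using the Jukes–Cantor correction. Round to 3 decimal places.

0.440

p = 447/1343 ≈ 0.332837.
d = −(3/4) ln(1 − 4p/3) = −0.75 ln(1 − 0.443783) = −0.75 ln(0.556217)
  = −0.75 × (-0.586597) = 0.439948 substitutions/site.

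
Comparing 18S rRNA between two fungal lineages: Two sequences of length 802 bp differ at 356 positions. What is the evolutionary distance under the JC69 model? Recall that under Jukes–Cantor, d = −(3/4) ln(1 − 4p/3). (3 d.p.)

p = 356/802 ≈ 0.44389.
d = −(3/4) ln(1 − 4p/3) = −0.75 ln(1 − 0.591853) = −0.75 ln(0.408147)
  = −0.75 × (-0.896128) = 0.672096 substitutions/site.

0.672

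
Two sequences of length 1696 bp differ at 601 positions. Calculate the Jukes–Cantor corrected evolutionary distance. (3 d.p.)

0.480

p = 601/1696 ≈ 0.354363.
d = −(3/4) ln(1 − 4p/3) = −0.75 ln(1 − 0.472484) = −0.75 ln(0.527516)
  = −0.75 × (-0.639576) = 0.479682 substitutions/site.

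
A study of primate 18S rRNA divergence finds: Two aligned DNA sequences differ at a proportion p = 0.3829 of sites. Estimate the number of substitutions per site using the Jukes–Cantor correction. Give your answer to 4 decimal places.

0.5358

d = −(3/4) ln(1 − 4p/3) = −0.75 ln(1 − 0.510533) = −0.75 ln(0.489467)
  = −0.75 × (-0.714438) = 0.535829 substitutions/site.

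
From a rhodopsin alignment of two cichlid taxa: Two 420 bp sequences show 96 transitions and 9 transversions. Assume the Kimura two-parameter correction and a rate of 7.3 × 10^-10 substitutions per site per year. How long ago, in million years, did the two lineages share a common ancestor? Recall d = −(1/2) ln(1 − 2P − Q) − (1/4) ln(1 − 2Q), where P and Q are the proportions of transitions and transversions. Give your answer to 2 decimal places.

P = 96/420 ≈ 0.228571 and Q = 9/420 ≈ 0.021429.
Under the Kimura two-parameter model, d = −½ ln(1 − 2P − Q) − ¼ ln(1 − 2Q).
1 − 2P − Q = 0.521429, giving −½ ln(0.521429) = 0.325591.
1 − 2Q = 0.957142, giving −¼ ln(0.957142) = 0.010951.
d = 0.325591 + 0.010951 = 0.336542.
Under a molecular clock d = 2μt, so t = d/(2μ) = 0.336542 / (2 × 7.3 × 10^-10) = 230.51 million years.

230.51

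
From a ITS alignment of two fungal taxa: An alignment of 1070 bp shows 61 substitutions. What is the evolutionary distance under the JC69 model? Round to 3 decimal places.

0.059

p = 61/1070 ≈ 0.057009.
d = −(3/4) ln(1 − 4p/3) = −0.75 ln(1 − 0.076012) = −0.75 ln(0.923988)
  = −0.75 × (-0.079056) = 0.059292 substitutions/site.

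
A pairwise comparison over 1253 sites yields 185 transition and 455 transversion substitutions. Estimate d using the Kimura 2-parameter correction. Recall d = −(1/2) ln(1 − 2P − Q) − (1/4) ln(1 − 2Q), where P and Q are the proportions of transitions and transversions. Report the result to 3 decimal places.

0.861

P = 185/1253 ≈ 0.147646 and Q = 455/1253 ≈ 0.363128.
Under the Kimura two-parameter model, d = −½ ln(1 − 2P − Q) − ¼ ln(1 − 2Q).
1 − 2P − Q = 0.34158, giving −½ ln(0.34158) = 0.537087.
1 − 2Q = 0.273744, giving −¼ ln(0.273744) = 0.323890.
d = 0.537087 + 0.323890 = 0.860977.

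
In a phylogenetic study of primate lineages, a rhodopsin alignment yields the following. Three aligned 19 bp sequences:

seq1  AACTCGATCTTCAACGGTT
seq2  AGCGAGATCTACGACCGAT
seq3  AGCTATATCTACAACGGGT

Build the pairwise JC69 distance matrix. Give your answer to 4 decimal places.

d(seq1,seq2) = 0.5068, d(seq1,seq3) = 0.3241, d(seq2,seq3) = 0.3241

seq1–seq2: 7/19 sites differ → p ≈ 0.368421, d = −0.75 ln(1 − 0.491228) = 0.506816 ≈ 0.5068.
seq1–seq3: 5/19 sites differ → p ≈ 0.263158, d = −0.75 ln(1 − 0.350877) = 0.324100 ≈ 0.3241.
seq2–seq3: 5/19 sites differ → p ≈ 0.263158, d = −0.75 ln(1 − 0.350877) = 0.324100 ≈ 0.3241.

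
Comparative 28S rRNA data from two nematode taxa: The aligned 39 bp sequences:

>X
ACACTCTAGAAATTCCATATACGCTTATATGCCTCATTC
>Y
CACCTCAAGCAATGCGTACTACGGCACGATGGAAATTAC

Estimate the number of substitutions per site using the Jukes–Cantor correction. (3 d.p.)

The sequences differ at 21 of 39 sites, so p = 21/39 ≈ 0.538462.
d = −(3/4) ln(1 − 4p/3) = −0.75 ln(1 − 0.717949) = −0.75 ln(0.282051)
  = −0.75 × (-1.265667) = 0.949250 substitutions/site.

0.949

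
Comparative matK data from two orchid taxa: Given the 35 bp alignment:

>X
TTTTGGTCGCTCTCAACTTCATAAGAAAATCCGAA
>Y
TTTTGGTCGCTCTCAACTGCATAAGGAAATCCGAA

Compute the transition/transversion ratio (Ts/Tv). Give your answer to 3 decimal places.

1.000

Transitions are A↔G and C↔T; transversions are all other mismatches.
Transitions: 1. Transversions: 1.
R = 1/1 = 1.000.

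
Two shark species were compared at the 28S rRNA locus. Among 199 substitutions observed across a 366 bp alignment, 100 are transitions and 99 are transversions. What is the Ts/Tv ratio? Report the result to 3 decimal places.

R = 100/99 = 1.010101… ≈ 1.010 (to 3 d.p.).

1.010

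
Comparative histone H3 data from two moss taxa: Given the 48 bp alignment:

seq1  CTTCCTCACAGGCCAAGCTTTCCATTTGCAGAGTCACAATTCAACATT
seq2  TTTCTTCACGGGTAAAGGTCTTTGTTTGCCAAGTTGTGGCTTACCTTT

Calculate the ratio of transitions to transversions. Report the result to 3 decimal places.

Transitions are A↔G and C↔T; transversions are all other mismatches.
Transitions: 16. Transversions: 5.
R = 16/5 = 3.200.

3.200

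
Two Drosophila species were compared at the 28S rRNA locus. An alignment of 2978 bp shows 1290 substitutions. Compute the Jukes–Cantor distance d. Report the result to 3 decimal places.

p = 1290/2978 ≈ 0.433177.
d = −(3/4) ln(1 − 4p/3) = −0.75 ln(1 − 0.577569) = −0.75 ln(0.422431)
  = −0.75 × (-0.861729) = 0.646297 substitutions/site.

0.646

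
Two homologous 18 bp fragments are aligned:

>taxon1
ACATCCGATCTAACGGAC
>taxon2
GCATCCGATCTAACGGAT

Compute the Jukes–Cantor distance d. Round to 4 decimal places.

The sequences differ at 2 of 18 sites (1, 18), so p = 2/18 ≈ 0.111111.
d = −(3/4) ln(1 − 4p/3) = −0.75 ln(1 − 0.148148) = −0.75 ln(0.851852)
  = −0.75 × (-0.160342) = 0.120257 substitutions/site.

0.1203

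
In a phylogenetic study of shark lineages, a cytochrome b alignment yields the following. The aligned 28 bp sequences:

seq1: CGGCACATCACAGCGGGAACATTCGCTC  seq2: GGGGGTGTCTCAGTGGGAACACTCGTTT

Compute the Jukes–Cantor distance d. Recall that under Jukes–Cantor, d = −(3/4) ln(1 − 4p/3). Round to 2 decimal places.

The sequences differ at 10 of 28 sites (1, 4, 5, 6, 7, 10, 14, 22, 26, 28), so p = 10/28 ≈ 0.357143.
d = −(3/4) ln(1 − 4p/3) = −0.75 ln(1 − 0.476191) = −0.75 ln(0.523809)
  = −0.75 × (-0.646628) = 0.484971 substitutions/site.

0.48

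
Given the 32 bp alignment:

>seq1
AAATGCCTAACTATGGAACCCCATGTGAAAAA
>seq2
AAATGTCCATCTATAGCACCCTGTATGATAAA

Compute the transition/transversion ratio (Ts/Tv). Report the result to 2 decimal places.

Transitions are A↔G and C↔T; transversions are all other mismatches.
Transitions: 6. Transversions: 3.
R = 6/3 = 2.00.

2.00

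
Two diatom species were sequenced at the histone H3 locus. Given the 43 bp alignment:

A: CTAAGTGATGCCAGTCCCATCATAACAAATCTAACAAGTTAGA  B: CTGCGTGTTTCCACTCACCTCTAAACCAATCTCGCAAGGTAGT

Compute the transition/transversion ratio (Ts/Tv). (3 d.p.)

Transitions are A↔G and C↔T; transversions are all other mismatches.
Transitions: 2. Transversions: 12.
R = 2/12 = 0.166666… ≈ 0.167 (to 3 d.p.).

0.167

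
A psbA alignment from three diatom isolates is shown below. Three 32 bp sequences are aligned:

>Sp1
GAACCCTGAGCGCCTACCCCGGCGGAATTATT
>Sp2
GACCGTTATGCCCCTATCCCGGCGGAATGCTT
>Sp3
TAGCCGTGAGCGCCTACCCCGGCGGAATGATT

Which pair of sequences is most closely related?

Sp1 and Sp3

Sp1–Sp2: 9/32 differ, p = 0.281, d = 0.353.
Sp1–Sp3: 4/32 differ, p = 0.125, d = 0.137.
Sp2–Sp3: 9/32 differ, p = 0.281, d = 0.353.
The smallest distance is between Sp1 and Sp3.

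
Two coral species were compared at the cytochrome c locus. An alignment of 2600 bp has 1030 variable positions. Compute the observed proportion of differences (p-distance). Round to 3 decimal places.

p = 1030/2600 = 0.396153… ≈ 0.396 (to 3 d.p.).

0.396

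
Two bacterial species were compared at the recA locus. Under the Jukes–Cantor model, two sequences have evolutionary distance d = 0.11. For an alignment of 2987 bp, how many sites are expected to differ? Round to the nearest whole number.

Invert JC69: p = (3/4)(1 − e^(−4d/3)) = 0.75 × (1 − e^(-0.146667)) = 0.75 × (1 − 0.863582) = 0.102314.
Expected differing sites = pL ≈ 0.102314 × 2987 = 305.611918 ≈ 306.

306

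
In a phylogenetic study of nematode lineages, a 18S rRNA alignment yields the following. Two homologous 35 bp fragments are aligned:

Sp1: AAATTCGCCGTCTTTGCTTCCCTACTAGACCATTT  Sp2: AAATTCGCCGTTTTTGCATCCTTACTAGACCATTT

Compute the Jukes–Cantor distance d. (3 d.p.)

0.091

The sequences differ at 3 of 35 sites (12, 18, 22), so p = 3/35 ≈ 0.085714.
d = −(3/4) ln(1 − 4p/3) = −0.75 ln(1 − 0.114285) = −0.75 ln(0.885715)
  = −0.75 × (-0.121360) = 0.091020 substitutions/site.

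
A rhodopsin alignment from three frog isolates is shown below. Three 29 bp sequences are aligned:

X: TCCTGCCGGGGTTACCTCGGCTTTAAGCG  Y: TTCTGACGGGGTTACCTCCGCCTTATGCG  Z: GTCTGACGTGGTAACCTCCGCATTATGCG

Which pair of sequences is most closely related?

X–Y: 5/29 differ, p = 0.172, d = 0.196.
X–Z: 8/29 differ, p = 0.276, d = 0.344.
Y–Z: 4/29 differ, p = 0.138, d = 0.152.
The smallest distance is between Y and Z.

Y and Z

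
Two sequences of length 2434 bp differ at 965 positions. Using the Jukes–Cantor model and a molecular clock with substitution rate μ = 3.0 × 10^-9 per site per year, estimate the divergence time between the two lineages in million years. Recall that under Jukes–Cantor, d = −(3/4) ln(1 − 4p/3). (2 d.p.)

94.01

p = 965/2434 ≈ 0.396467.
d = −(3/4) ln(1 − 4p/3) = −0.75 ln(1 − 0.528623) = −0.75 ln(0.471377)
  = −0.75 × (-0.752097) = 0.564073 substitutions/site.
Under a molecular clock d = 2μt, so t = d/(2μ) = 0.564073 / (2 × 3.0 × 10^-9) = 94.01 million years.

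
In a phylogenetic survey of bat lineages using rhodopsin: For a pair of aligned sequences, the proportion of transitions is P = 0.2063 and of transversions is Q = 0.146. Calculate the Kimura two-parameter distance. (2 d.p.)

0.50

Under the Kimura two-parameter model, d = −½ ln(1 − 2P − Q) − ¼ ln(1 − 2Q).
1 − 2P − Q = 0.4414, giving −½ ln(0.4414) = 0.408902.
1 − 2Q = 0.708, giving −¼ ln(0.708) = 0.086328.
d = 0.408902 + 0.086328 = 0.495230.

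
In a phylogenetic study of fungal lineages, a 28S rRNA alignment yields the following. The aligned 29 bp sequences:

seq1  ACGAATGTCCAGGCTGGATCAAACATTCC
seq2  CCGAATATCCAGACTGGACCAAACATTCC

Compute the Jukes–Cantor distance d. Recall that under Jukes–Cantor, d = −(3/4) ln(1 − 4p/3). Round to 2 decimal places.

0.15

The sequences differ at 4 of 29 sites (1, 7, 13, 19), so p = 4/29 ≈ 0.137931.
d = −(3/4) ln(1 − 4p/3) = −0.75 ln(1 − 0.183908) = −0.75 ln(0.816092)
  = −0.75 × (-0.203228) = 0.152421 substitutions/site.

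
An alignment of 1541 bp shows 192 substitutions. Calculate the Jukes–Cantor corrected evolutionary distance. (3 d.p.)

0.136

p = 192/1541 ≈ 0.124594.
d = −(3/4) ln(1 − 4p/3) = −0.75 ln(1 − 0.166125) = −0.75 ln(0.833875)
  = −0.75 × (-0.181672) = 0.136254 substitutions/site.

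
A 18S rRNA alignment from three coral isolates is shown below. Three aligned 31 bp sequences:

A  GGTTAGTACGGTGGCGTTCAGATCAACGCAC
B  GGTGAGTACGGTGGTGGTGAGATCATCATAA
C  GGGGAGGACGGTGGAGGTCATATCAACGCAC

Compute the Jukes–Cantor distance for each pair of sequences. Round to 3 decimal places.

d(A,B) = 0.316, d(A,C) = 0.224, d(B,C) = 0.367

A–B: 8/31 sites differ → p ≈ 0.258065, d = −0.75 ln(1 − 0.344087) = 0.316295 ≈ 0.316.
A–C: 6/31 sites differ → p ≈ 0.193548, d = −0.75 ln(1 − 0.258064) = 0.223869 ≈ 0.224.
B–C: 9/31 sites differ → p ≈ 0.290323, d = −0.75 ln(1 − 0.387097) = 0.367161 ≈ 0.367.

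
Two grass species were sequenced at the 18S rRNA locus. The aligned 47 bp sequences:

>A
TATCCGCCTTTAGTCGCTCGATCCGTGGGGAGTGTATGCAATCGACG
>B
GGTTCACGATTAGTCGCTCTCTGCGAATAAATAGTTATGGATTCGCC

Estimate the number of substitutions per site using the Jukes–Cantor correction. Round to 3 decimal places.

The sequences differ at 25 of 47 sites, so p = 25/47 ≈ 0.531915.
d = −(3/4) ln(1 − 4p/3) = −0.75 ln(1 − 0.70922) = −0.75 ln(0.29078)
  = −0.75 × (-1.235188) = 0.926391 substitutions/site.

0.926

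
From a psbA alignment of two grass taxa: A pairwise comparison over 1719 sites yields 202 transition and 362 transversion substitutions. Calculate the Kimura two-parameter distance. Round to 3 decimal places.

P = 202/1719 ≈ 0.11751 and Q = 362/1719 ≈ 0.210588.
Under the Kimura two-parameter model, d = −½ ln(1 − 2P − Q) − ¼ ln(1 − 2Q).
1 − 2P − Q = 0.554392, giving −½ ln(0.554392) = 0.294942.
1 − 2Q = 0.578824, giving −¼ ln(0.578824) = 0.136689.
d = 0.294942 + 0.136689 = 0.431631.

0.432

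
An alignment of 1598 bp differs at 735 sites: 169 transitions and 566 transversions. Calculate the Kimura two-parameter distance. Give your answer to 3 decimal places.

0.725

P = 169/1598 ≈ 0.105757 and Q = 566/1598 ≈ 0.354193.
Under the Kimura two-parameter model, d = −½ ln(1 − 2P − Q) − ¼ ln(1 − 2Q).
1 − 2P − Q = 0.434293, giving −½ ln(0.434293) = 0.417018.
1 − 2Q = 0.291614, giving −¼ ln(0.291614) = 0.308081.
d = 0.417018 + 0.308081 = 0.725099.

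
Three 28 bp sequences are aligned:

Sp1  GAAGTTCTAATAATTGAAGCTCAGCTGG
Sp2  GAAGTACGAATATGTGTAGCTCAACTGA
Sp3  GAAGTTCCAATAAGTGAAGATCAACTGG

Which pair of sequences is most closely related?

Sp1 and Sp3

Sp1–Sp2: 7/28 differ, p = 0.250, d = 0.304.
Sp1–Sp3: 4/28 differ, p = 0.143, d = 0.158.
Sp2–Sp3: 6/28 differ, p = 0.214, d = 0.252.
The smallest distance is between Sp1 and Sp3.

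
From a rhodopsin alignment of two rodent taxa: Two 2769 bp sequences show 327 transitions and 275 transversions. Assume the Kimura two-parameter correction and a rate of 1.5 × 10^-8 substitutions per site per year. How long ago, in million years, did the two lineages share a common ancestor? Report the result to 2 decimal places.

P = 327/2769 ≈ 0.118093 and Q = 275/2769 ≈ 0.099314.
Under the Kimura two-parameter model, d = −½ ln(1 − 2P − Q) − ¼ ln(1 − 2Q).
1 − 2P − Q = 0.6645, giving −½ ln(0.6645) = 0.204360.
1 − 2Q = 0.801372, giving −¼ ln(0.801372) = 0.055358.
d = 0.204360 + 0.055358 = 0.259718.
Under a molecular clock d = 2μt, so t = d/(2μ) = 0.259718 / (2 × 1.5 × 10^-8) = 8.66 million years.

8.66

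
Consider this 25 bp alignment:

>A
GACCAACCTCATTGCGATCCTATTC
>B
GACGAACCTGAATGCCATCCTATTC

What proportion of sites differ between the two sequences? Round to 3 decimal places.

The sequences differ at 4 of 25 positions (sites 4, 10, 12, 16).
p = 4/25 = 0.160.

0.160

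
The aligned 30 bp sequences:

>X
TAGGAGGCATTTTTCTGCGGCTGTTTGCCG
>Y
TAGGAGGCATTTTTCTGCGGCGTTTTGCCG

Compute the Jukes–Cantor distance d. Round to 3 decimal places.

The sequences differ at 2 of 30 sites (22, 23), so p = 2/30 ≈ 0.066667.
d = −(3/4) ln(1 − 4p/3) = −0.75 ln(1 − 0.088889) = −0.75 ln(0.911111)
  = −0.75 × (-0.093091) = 0.069818 substitutions/site.

0.070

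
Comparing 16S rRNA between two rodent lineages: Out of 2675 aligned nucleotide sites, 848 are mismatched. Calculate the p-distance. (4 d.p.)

0.3170

p = 848/2675 = 0.317009… ≈ 0.3170 (to 4 d.p.).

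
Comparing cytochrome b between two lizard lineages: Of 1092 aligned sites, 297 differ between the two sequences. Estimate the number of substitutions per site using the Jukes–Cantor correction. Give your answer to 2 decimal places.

0.34

p = 297/1092 ≈ 0.271978.
d = −(3/4) ln(1 − 4p/3) = −0.75 ln(1 − 0.362637) = −0.75 ln(0.637363)
  = −0.75 × (-0.450416) = 0.337812 substitutions/site.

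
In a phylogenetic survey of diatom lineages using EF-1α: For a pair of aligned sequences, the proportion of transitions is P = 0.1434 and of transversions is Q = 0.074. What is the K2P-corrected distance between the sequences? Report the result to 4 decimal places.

0.2638

Under the Kimura two-parameter model, d = −½ ln(1 − 2P − Q) − ¼ ln(1 − 2Q).
1 − 2P − Q = 0.6392, giving −½ ln(0.6392) = 0.223769.
1 − 2Q = 0.852, giving −¼ ln(0.852) = 0.040042.
d = 0.223769 + 0.040042 = 0.263811.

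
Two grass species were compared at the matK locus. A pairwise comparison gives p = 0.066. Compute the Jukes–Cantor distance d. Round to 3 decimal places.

0.069

d = −(3/4) ln(1 − 4p/3) = −0.75 ln(1 − 0.088) = −0.75 ln(0.912)
  = −0.75 × (-0.092115) = 0.069086 substitutions/site.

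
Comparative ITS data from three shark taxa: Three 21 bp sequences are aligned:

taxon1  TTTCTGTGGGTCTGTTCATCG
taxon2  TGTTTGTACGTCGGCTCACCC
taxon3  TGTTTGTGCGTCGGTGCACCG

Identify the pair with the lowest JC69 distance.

taxon2 and taxon3

taxon1–taxon2: 8/21 differ, p = 0.381, d = 0.532.
taxon1–taxon3: 6/21 differ, p = 0.286, d = 0.360.
taxon2–taxon3: 4/21 differ, p = 0.190, d = 0.220.
The smallest distance is between taxon2 and taxon3.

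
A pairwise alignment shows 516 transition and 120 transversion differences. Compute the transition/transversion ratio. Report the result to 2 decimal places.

R = 516/120 = 4.30.

4.30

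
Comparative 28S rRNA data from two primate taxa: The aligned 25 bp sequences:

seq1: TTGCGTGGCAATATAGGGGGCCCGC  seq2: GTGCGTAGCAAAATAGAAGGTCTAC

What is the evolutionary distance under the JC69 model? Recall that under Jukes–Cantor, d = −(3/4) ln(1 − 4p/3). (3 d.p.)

0.417

The sequences differ at 8 of 25 sites (1, 7, 12, 17, 18, 21, 23, 24), so p = 8/25 = 0.32.
d = −(3/4) ln(1 − 4p/3) = −0.75 ln(1 − 0.426667) = −0.75 ln(0.573333)
  = −0.75 × (-0.556289) = 0.417217 substitutions/site.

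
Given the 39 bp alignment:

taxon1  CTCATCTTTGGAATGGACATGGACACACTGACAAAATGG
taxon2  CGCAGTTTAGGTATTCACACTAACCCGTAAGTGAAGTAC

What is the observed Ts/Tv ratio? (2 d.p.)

1.10

Transitions are A↔G and C↔T; transversions are all other mismatches.
Transitions: 11. Transversions: 10.
R = 11/10 = 1.10.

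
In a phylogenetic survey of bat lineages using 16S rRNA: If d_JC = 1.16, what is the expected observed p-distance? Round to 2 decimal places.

p = (3/4)(1 − e^(−4d/3)) = 0.75 × (1 − e^(-1.546667)) = 0.75 × (1 − 0.212957) = 0.590282.

0.59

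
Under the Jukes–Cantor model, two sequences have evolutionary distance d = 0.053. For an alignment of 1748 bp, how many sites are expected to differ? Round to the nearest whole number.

89

Invert JC69: p = (3/4)(1 − e^(−4d/3)) = 0.75 × (1 − e^(-0.070667)) = 0.75 × (1 − 0.931772) = 0.051171.
Expected differing sites = pL ≈ 0.051171 × 1748 = 89.446908 ≈ 89.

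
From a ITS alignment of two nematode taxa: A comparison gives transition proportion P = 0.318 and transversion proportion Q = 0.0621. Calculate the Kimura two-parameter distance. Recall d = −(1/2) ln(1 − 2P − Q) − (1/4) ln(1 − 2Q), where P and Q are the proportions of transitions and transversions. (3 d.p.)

Under the Kimura two-parameter model, d = −½ ln(1 − 2P − Q) − ¼ ln(1 − 2Q).
1 − 2P − Q = 0.3019, giving −½ ln(0.3019) = 0.598830.
1 − 2Q = 0.8758, giving −¼ ln(0.8758) = 0.033154.
d = 0.598830 + 0.033154 = 0.631984.

0.632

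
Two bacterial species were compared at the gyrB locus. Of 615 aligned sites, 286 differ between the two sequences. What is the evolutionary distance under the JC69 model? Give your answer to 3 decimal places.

p = 286/615 ≈ 0.465041.
d = −(3/4) ln(1 − 4p/3) = −0.75 ln(1 − 0.620055) = −0.75 ln(0.379945)
  = −0.75 × (-0.967729) = 0.725797 substitutions/site.

0.726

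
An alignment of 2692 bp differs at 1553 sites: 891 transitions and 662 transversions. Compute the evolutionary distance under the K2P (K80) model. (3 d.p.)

1.362

P = 891/2692 ≈ 0.330981 and Q = 662/2692 ≈ 0.245914.
Under the Kimura two-parameter model, d = −½ ln(1 − 2P − Q) − ¼ ln(1 − 2Q).
1 − 2P − Q = 0.092124, giving −½ ln(0.092124) = 1.192310.
1 − 2Q = 0.508172, giving −¼ ln(0.508172) = 0.169234.
d = 1.192310 + 0.169234 = 1.361544.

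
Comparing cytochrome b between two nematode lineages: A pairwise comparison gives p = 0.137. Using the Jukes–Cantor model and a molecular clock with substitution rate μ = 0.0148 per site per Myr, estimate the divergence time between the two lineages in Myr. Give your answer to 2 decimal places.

d = −(3/4) ln(1 − 4p/3) = −0.75 ln(1 − 0.182667) = −0.75 ln(0.817333)
  = −0.75 × (-0.201709) = 0.151282 substitutions/site.
Under a molecular clock d = 2μt, so t = d/(2μ) = 0.151282 / (2 × 0.0148) = 5.11 Myr.

5.11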